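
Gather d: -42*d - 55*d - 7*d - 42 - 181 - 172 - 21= -104*d - 416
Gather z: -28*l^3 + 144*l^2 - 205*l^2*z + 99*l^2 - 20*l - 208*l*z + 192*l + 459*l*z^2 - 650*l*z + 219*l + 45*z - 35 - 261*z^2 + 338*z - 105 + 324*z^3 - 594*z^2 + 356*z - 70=-28*l^3 + 243*l^2 + 391*l + 324*z^3 + z^2*(459*l - 855) + z*(-205*l^2 - 858*l + 739) - 210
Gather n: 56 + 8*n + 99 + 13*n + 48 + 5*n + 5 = 26*n + 208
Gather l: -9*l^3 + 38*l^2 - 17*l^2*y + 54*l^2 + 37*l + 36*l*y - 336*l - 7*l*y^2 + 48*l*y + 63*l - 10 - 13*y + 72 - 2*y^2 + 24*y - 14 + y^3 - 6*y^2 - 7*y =-9*l^3 + l^2*(92 - 17*y) + l*(-7*y^2 + 84*y - 236) + y^3 - 8*y^2 + 4*y + 48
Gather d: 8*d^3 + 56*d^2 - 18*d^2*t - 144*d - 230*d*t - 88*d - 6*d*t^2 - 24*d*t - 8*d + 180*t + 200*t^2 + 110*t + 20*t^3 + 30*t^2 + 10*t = 8*d^3 + d^2*(56 - 18*t) + d*(-6*t^2 - 254*t - 240) + 20*t^3 + 230*t^2 + 300*t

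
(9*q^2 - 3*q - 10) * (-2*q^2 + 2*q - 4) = -18*q^4 + 24*q^3 - 22*q^2 - 8*q + 40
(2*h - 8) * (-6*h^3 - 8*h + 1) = -12*h^4 + 48*h^3 - 16*h^2 + 66*h - 8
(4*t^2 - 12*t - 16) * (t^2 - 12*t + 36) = 4*t^4 - 60*t^3 + 272*t^2 - 240*t - 576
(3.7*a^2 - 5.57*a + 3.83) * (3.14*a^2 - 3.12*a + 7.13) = 11.618*a^4 - 29.0338*a^3 + 55.7856*a^2 - 51.6637*a + 27.3079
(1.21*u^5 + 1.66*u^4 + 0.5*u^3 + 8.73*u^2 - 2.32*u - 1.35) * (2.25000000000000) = 2.7225*u^5 + 3.735*u^4 + 1.125*u^3 + 19.6425*u^2 - 5.22*u - 3.0375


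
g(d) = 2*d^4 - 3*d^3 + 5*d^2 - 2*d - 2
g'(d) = 8*d^3 - 9*d^2 + 10*d - 2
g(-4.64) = 1341.67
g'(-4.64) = -1041.35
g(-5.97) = 3367.02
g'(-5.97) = -2084.68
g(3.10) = 135.18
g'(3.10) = 180.84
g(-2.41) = 141.32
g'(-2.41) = -190.35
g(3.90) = 350.98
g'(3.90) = 374.66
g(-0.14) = -1.61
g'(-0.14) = -3.60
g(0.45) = -2.08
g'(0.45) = 1.41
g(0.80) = -1.12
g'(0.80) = 4.34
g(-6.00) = 3430.00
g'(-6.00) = -2114.00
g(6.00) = 2110.00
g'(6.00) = 1462.00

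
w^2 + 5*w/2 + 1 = (w + 1/2)*(w + 2)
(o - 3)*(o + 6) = o^2 + 3*o - 18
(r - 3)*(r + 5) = r^2 + 2*r - 15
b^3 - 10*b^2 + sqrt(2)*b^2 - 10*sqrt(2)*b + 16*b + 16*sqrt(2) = (b - 8)*(b - 2)*(b + sqrt(2))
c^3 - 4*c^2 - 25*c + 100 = (c - 5)*(c - 4)*(c + 5)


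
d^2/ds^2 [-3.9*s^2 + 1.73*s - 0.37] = -7.80000000000000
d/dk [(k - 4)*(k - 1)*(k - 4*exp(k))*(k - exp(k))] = (1 - exp(k))*(k - 4)*(k - 1)*(k - 4*exp(k)) - (k - 4)*(k - 1)*(k - exp(k))*(4*exp(k) - 1) + (k - 4)*(k - 4*exp(k))*(k - exp(k)) + (k - 1)*(k - 4*exp(k))*(k - exp(k))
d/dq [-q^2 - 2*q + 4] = -2*q - 2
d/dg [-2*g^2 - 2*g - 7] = -4*g - 2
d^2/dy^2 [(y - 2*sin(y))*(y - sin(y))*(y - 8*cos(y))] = 3*y^2*sin(y) + 8*y^2*cos(y) + 32*y*sin(y) - 48*y*sin(2*y) - 12*y*cos(y) + 4*y*cos(2*y) + 6*y - 6*sin(y) + 4*sin(2*y) - 12*cos(y) + 48*cos(2*y) - 36*cos(3*y)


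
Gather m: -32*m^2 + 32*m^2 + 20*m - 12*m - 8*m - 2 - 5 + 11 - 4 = 0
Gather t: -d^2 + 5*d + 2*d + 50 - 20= -d^2 + 7*d + 30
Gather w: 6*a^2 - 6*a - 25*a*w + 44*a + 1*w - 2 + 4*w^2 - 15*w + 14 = 6*a^2 + 38*a + 4*w^2 + w*(-25*a - 14) + 12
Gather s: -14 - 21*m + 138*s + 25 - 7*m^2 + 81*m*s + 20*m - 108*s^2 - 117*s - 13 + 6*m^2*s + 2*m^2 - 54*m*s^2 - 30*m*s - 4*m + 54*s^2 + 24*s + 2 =-5*m^2 - 5*m + s^2*(-54*m - 54) + s*(6*m^2 + 51*m + 45)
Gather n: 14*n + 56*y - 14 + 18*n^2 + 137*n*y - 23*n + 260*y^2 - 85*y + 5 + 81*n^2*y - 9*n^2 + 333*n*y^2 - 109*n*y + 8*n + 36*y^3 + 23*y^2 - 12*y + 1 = n^2*(81*y + 9) + n*(333*y^2 + 28*y - 1) + 36*y^3 + 283*y^2 - 41*y - 8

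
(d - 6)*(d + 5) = d^2 - d - 30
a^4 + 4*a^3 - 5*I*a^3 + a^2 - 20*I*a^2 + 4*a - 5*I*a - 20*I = (a + 4)*(a - 5*I)*(a - I)*(a + I)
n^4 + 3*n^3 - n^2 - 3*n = n*(n - 1)*(n + 1)*(n + 3)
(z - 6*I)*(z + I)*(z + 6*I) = z^3 + I*z^2 + 36*z + 36*I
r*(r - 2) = r^2 - 2*r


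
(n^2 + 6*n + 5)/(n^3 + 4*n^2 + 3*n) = (n + 5)/(n*(n + 3))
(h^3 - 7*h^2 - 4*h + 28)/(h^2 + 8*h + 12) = (h^2 - 9*h + 14)/(h + 6)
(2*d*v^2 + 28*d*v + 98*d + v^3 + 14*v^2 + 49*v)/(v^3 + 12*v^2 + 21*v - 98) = (2*d + v)/(v - 2)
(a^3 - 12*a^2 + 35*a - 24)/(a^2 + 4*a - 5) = (a^2 - 11*a + 24)/(a + 5)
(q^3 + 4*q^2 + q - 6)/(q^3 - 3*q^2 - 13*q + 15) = (q + 2)/(q - 5)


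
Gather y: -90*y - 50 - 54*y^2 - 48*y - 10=-54*y^2 - 138*y - 60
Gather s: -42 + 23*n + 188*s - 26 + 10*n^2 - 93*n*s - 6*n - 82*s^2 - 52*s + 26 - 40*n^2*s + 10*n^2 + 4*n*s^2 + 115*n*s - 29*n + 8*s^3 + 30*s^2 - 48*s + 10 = 20*n^2 - 12*n + 8*s^3 + s^2*(4*n - 52) + s*(-40*n^2 + 22*n + 88) - 32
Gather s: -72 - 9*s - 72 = -9*s - 144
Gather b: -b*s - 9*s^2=-b*s - 9*s^2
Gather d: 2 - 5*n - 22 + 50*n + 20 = 45*n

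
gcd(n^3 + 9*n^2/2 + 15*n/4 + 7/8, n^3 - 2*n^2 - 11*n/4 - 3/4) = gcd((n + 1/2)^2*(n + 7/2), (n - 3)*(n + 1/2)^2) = n^2 + n + 1/4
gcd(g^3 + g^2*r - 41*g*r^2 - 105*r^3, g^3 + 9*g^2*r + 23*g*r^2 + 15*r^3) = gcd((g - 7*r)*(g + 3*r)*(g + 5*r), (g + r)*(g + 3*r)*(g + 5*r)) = g^2 + 8*g*r + 15*r^2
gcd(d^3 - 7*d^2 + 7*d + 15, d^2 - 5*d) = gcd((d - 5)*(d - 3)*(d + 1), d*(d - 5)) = d - 5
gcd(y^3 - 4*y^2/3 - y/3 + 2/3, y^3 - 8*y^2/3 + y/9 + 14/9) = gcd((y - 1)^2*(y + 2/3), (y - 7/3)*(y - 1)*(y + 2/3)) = y^2 - y/3 - 2/3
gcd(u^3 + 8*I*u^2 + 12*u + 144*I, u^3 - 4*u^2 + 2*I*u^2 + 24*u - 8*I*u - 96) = u^2 + 2*I*u + 24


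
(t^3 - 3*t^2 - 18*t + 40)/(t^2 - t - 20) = t - 2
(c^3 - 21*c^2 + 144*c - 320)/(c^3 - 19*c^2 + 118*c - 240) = (c - 8)/(c - 6)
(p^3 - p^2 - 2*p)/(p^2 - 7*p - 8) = p*(p - 2)/(p - 8)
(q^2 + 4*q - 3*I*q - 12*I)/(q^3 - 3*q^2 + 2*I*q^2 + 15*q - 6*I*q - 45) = (q + 4)/(q^2 + q*(-3 + 5*I) - 15*I)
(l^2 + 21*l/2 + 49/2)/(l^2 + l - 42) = (l + 7/2)/(l - 6)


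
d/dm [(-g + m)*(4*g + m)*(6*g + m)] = 14*g^2 + 18*g*m + 3*m^2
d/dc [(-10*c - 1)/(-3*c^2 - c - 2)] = (30*c^2 + 10*c - (6*c + 1)*(10*c + 1) + 20)/(3*c^2 + c + 2)^2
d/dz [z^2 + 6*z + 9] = 2*z + 6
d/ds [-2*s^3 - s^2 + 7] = 2*s*(-3*s - 1)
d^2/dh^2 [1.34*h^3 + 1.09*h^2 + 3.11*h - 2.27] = 8.04*h + 2.18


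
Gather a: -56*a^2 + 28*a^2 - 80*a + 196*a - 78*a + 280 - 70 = -28*a^2 + 38*a + 210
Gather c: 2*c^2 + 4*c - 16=2*c^2 + 4*c - 16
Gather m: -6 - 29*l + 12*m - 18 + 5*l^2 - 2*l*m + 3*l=5*l^2 - 26*l + m*(12 - 2*l) - 24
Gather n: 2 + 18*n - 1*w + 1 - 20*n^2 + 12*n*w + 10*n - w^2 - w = -20*n^2 + n*(12*w + 28) - w^2 - 2*w + 3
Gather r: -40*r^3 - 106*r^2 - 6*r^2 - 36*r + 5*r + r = -40*r^3 - 112*r^2 - 30*r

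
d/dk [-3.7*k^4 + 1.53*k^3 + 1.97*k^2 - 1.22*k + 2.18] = -14.8*k^3 + 4.59*k^2 + 3.94*k - 1.22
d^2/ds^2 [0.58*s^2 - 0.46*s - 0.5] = 1.16000000000000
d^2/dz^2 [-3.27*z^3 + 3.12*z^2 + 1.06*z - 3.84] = 6.24 - 19.62*z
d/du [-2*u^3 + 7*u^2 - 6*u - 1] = -6*u^2 + 14*u - 6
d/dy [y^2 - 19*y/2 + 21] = 2*y - 19/2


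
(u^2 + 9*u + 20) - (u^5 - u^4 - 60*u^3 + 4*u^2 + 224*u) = -u^5 + u^4 + 60*u^3 - 3*u^2 - 215*u + 20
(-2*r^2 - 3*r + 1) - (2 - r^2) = -r^2 - 3*r - 1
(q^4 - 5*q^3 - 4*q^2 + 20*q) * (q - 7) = q^5 - 12*q^4 + 31*q^3 + 48*q^2 - 140*q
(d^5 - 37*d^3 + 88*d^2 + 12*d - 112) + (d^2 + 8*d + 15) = d^5 - 37*d^3 + 89*d^2 + 20*d - 97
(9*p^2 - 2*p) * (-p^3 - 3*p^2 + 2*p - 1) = -9*p^5 - 25*p^4 + 24*p^3 - 13*p^2 + 2*p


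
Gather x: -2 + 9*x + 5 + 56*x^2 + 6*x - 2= 56*x^2 + 15*x + 1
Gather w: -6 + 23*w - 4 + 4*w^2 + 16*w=4*w^2 + 39*w - 10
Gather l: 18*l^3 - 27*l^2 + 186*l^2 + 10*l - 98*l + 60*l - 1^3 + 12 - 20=18*l^3 + 159*l^2 - 28*l - 9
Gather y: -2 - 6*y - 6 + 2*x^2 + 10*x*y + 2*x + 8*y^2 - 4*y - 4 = 2*x^2 + 2*x + 8*y^2 + y*(10*x - 10) - 12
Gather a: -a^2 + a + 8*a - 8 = -a^2 + 9*a - 8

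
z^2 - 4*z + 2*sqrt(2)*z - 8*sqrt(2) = (z - 4)*(z + 2*sqrt(2))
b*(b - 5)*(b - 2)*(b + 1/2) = b^4 - 13*b^3/2 + 13*b^2/2 + 5*b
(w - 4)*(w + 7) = w^2 + 3*w - 28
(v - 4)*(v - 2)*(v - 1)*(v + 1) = v^4 - 6*v^3 + 7*v^2 + 6*v - 8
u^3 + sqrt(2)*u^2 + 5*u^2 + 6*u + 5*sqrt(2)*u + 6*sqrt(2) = (u + 2)*(u + 3)*(u + sqrt(2))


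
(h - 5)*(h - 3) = h^2 - 8*h + 15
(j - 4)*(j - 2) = j^2 - 6*j + 8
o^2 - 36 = (o - 6)*(o + 6)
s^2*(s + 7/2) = s^3 + 7*s^2/2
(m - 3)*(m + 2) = m^2 - m - 6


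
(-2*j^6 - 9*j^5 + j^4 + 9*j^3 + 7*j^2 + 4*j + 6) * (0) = 0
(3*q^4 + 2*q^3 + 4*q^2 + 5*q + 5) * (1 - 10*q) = -30*q^5 - 17*q^4 - 38*q^3 - 46*q^2 - 45*q + 5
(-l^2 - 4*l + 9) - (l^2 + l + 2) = -2*l^2 - 5*l + 7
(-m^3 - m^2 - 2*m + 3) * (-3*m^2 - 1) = 3*m^5 + 3*m^4 + 7*m^3 - 8*m^2 + 2*m - 3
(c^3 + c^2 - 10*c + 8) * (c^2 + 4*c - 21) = c^5 + 5*c^4 - 27*c^3 - 53*c^2 + 242*c - 168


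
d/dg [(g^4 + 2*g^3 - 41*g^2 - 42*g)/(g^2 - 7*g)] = (2*g^3 - 19*g^2 - 28*g + 329)/(g^2 - 14*g + 49)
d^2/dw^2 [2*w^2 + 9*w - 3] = 4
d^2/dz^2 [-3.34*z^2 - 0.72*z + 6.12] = -6.68000000000000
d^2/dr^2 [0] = 0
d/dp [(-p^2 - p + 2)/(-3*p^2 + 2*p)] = (-5*p^2 + 12*p - 4)/(p^2*(9*p^2 - 12*p + 4))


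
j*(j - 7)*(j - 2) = j^3 - 9*j^2 + 14*j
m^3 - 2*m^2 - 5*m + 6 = (m - 3)*(m - 1)*(m + 2)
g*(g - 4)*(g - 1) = g^3 - 5*g^2 + 4*g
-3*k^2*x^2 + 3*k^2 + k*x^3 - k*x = (-3*k + x)*(x - 1)*(k*x + k)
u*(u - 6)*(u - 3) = u^3 - 9*u^2 + 18*u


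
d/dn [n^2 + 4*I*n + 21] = 2*n + 4*I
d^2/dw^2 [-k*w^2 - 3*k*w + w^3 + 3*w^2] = -2*k + 6*w + 6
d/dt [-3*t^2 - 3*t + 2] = -6*t - 3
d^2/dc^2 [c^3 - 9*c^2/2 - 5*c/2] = 6*c - 9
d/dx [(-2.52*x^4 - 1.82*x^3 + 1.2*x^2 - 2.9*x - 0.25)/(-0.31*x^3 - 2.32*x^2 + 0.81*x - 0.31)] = (0.7812*x^6 + 11.6928*x^5 - 1.5292*x^4 - 1.6216*x^3 - 4.2959*x^2 - 1.904*x + 1.1015)/(0.0961*x^6 + 1.4384*x^5 + 4.8802*x^4 - 3.5662*x^3 + 2.0945*x^2 - 0.5022*x + 0.0961)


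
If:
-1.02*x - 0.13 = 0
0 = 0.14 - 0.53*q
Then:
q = 0.26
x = -0.13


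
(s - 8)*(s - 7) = s^2 - 15*s + 56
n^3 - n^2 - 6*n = n*(n - 3)*(n + 2)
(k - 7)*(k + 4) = k^2 - 3*k - 28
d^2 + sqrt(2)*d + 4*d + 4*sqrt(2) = (d + 4)*(d + sqrt(2))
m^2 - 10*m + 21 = (m - 7)*(m - 3)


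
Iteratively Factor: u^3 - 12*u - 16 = (u - 4)*(u^2 + 4*u + 4) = (u - 4)*(u + 2)*(u + 2)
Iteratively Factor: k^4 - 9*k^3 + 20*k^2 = (k)*(k^3 - 9*k^2 + 20*k) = k*(k - 5)*(k^2 - 4*k) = k^2*(k - 5)*(k - 4)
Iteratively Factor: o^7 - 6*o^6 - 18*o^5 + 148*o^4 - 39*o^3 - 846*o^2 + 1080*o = (o - 3)*(o^6 - 3*o^5 - 27*o^4 + 67*o^3 + 162*o^2 - 360*o) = (o - 3)*(o + 4)*(o^5 - 7*o^4 + o^3 + 63*o^2 - 90*o) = o*(o - 3)*(o + 4)*(o^4 - 7*o^3 + o^2 + 63*o - 90) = o*(o - 3)*(o - 2)*(o + 4)*(o^3 - 5*o^2 - 9*o + 45) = o*(o - 5)*(o - 3)*(o - 2)*(o + 4)*(o^2 - 9) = o*(o - 5)*(o - 3)^2*(o - 2)*(o + 4)*(o + 3)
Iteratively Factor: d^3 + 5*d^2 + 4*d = (d)*(d^2 + 5*d + 4) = d*(d + 1)*(d + 4)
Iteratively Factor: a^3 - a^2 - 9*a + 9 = (a - 3)*(a^2 + 2*a - 3) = (a - 3)*(a + 3)*(a - 1)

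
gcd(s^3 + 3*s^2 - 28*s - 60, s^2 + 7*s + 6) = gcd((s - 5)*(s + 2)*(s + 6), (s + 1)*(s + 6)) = s + 6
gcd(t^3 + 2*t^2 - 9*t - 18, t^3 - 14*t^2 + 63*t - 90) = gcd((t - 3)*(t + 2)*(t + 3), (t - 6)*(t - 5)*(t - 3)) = t - 3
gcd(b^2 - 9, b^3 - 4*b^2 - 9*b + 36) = b^2 - 9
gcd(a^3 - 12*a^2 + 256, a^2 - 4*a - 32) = a^2 - 4*a - 32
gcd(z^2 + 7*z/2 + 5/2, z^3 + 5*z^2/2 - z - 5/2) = z^2 + 7*z/2 + 5/2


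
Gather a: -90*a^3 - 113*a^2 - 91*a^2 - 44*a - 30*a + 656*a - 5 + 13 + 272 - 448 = -90*a^3 - 204*a^2 + 582*a - 168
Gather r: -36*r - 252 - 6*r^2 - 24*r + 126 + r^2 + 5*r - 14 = -5*r^2 - 55*r - 140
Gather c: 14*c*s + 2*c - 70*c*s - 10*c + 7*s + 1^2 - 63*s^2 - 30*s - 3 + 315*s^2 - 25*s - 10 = c*(-56*s - 8) + 252*s^2 - 48*s - 12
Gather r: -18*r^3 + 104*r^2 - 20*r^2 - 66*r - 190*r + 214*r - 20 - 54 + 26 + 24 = -18*r^3 + 84*r^2 - 42*r - 24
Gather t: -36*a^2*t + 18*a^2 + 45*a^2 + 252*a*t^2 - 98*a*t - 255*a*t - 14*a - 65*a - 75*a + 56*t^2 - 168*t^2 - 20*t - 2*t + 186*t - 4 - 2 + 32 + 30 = 63*a^2 - 154*a + t^2*(252*a - 112) + t*(-36*a^2 - 353*a + 164) + 56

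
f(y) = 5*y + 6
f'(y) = 5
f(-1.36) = -0.80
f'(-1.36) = 5.00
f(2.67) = 19.35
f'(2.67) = 5.00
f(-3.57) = -11.85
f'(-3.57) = 5.00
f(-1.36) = -0.80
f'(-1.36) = 5.00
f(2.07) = 16.35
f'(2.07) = 5.00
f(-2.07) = -4.35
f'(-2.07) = 5.00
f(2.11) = 16.55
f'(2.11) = 5.00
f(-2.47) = -6.35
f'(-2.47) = 5.00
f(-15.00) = -69.00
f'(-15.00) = 5.00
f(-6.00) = -24.00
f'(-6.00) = 5.00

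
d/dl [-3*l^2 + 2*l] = 2 - 6*l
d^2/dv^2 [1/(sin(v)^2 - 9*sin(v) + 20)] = (-4*sin(v)^4 + 27*sin(v)^3 + 5*sin(v)^2 - 234*sin(v) + 122)/(sin(v)^2 - 9*sin(v) + 20)^3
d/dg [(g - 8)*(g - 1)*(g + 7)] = 3*g^2 - 4*g - 55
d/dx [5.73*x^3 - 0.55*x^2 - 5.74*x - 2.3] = 17.19*x^2 - 1.1*x - 5.74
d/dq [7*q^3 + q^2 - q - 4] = 21*q^2 + 2*q - 1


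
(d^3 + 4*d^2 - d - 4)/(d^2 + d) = d + 3 - 4/d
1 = 1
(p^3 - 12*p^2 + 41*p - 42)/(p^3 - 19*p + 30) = (p - 7)/(p + 5)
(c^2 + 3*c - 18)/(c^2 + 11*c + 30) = (c - 3)/(c + 5)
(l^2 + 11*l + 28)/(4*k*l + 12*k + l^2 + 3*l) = (l^2 + 11*l + 28)/(4*k*l + 12*k + l^2 + 3*l)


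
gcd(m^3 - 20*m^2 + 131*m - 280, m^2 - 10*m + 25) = m - 5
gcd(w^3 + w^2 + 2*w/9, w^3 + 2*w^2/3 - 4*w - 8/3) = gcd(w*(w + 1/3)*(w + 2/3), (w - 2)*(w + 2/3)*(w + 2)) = w + 2/3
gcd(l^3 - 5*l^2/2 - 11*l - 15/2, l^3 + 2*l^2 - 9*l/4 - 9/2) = l + 3/2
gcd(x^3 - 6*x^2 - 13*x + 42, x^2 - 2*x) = x - 2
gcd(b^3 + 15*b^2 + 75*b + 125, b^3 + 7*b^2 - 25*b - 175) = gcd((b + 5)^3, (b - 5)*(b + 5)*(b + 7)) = b + 5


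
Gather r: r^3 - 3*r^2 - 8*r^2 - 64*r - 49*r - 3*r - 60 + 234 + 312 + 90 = r^3 - 11*r^2 - 116*r + 576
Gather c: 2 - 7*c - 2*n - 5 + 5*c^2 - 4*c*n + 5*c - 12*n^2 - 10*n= 5*c^2 + c*(-4*n - 2) - 12*n^2 - 12*n - 3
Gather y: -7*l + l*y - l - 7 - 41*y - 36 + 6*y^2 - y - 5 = -8*l + 6*y^2 + y*(l - 42) - 48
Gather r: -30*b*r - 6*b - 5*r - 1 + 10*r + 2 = -6*b + r*(5 - 30*b) + 1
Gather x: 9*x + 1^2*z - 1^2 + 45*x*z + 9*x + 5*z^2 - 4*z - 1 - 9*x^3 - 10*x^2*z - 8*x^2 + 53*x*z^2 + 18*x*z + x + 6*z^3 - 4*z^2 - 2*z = -9*x^3 + x^2*(-10*z - 8) + x*(53*z^2 + 63*z + 19) + 6*z^3 + z^2 - 5*z - 2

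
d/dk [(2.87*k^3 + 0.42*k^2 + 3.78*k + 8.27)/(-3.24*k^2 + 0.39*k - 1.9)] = (-9.2988*k^4 + 2.2386*k^3 - 3.948*k^2 + 51.9936*k - 10.4073)/(10.4976*k^4 - 2.5272*k^3 + 12.4641*k^2 - 1.482*k + 3.61)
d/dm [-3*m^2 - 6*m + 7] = -6*m - 6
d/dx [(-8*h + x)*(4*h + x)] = -4*h + 2*x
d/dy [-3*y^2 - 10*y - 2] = -6*y - 10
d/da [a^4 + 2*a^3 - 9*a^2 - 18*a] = 4*a^3 + 6*a^2 - 18*a - 18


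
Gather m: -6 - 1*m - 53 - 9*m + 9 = -10*m - 50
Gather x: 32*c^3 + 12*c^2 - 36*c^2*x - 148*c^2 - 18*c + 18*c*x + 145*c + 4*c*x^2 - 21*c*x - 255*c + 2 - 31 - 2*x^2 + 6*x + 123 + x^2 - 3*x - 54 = 32*c^3 - 136*c^2 - 128*c + x^2*(4*c - 1) + x*(-36*c^2 - 3*c + 3) + 40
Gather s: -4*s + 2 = 2 - 4*s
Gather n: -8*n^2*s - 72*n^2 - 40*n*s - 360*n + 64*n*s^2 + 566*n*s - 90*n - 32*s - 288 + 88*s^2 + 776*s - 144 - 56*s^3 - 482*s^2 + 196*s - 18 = n^2*(-8*s - 72) + n*(64*s^2 + 526*s - 450) - 56*s^3 - 394*s^2 + 940*s - 450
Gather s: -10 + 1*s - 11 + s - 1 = 2*s - 22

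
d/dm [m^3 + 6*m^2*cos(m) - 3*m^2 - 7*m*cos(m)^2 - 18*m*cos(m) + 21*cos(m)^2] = -6*m^2*sin(m) + 3*m^2 + 18*m*sin(m) + 7*m*sin(2*m) + 12*m*cos(m) - 6*m - 21*sin(2*m) - 7*cos(m)^2 - 18*cos(m)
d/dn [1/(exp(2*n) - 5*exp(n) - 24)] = (5 - 2*exp(n))*exp(n)/(-exp(2*n) + 5*exp(n) + 24)^2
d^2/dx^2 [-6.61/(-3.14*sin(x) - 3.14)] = 0.00327605934000471*(1285.1388347552 - 642.5694173776*sin(x))/(sin(x) + 1)^2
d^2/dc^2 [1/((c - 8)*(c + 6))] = 2*((c - 8)^2 + (c - 8)*(c + 6) + (c + 6)^2)/((c - 8)^3*(c + 6)^3)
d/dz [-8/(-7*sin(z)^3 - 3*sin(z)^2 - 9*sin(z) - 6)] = 24*(-2*sin(z) + 7*cos(z)^2 - 10)*cos(z)/(7*sin(z)^3 + 3*sin(z)^2 + 9*sin(z) + 6)^2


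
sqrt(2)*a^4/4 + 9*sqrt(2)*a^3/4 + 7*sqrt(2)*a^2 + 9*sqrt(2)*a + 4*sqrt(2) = (a/2 + 1/2)*(a + 2)*(a + 4)*(sqrt(2)*a/2 + sqrt(2))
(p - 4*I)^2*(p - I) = p^3 - 9*I*p^2 - 24*p + 16*I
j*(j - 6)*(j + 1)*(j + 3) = j^4 - 2*j^3 - 21*j^2 - 18*j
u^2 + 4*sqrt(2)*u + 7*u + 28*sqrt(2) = (u + 7)*(u + 4*sqrt(2))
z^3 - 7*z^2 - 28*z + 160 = (z - 8)*(z - 4)*(z + 5)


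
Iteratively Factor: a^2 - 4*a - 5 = (a + 1)*(a - 5)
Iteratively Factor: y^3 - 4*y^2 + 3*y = (y)*(y^2 - 4*y + 3) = y*(y - 3)*(y - 1)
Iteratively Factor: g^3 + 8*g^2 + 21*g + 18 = (g + 3)*(g^2 + 5*g + 6) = (g + 2)*(g + 3)*(g + 3)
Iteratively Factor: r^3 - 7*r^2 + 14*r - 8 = (r - 1)*(r^2 - 6*r + 8) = (r - 4)*(r - 1)*(r - 2)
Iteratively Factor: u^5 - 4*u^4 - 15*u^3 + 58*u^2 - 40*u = (u + 4)*(u^4 - 8*u^3 + 17*u^2 - 10*u) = (u - 5)*(u + 4)*(u^3 - 3*u^2 + 2*u) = u*(u - 5)*(u + 4)*(u^2 - 3*u + 2) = u*(u - 5)*(u - 2)*(u + 4)*(u - 1)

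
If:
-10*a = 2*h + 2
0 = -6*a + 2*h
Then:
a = -1/8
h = -3/8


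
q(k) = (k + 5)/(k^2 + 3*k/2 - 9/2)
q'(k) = (-2*k - 3/2)*(k + 5)/(k^2 + 3*k/2 - 9/2)^2 + 1/(k^2 + 3*k/2 - 9/2) = 2*(2*k^2 + 3*k - (k + 5)*(4*k + 3) - 9)/(2*k^2 + 3*k - 9)^2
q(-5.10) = -0.01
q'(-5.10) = 0.07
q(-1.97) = -0.85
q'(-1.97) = 0.30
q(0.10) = -1.18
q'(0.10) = -0.69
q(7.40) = 0.20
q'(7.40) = -0.04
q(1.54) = 36.01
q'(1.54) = -902.76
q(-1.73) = -0.80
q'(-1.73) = 0.14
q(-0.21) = -1.00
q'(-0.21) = -0.44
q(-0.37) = -0.94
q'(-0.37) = -0.35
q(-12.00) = -0.06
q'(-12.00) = 0.00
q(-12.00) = -0.06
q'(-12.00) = 0.00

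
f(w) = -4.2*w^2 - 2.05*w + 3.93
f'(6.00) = -52.45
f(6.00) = -159.57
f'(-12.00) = 98.75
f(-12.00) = -576.27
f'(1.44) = -14.15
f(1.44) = -7.73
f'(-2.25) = 16.85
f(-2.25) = -12.72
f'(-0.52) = 2.32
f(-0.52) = 3.86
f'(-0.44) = 1.65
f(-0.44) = 4.02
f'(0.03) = -2.30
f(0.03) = 3.86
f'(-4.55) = 36.17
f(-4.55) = -73.69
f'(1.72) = -16.50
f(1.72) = -12.02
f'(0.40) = -5.41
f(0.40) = 2.44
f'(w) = -8.4*w - 2.05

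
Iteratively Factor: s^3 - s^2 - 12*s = (s - 4)*(s^2 + 3*s) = s*(s - 4)*(s + 3)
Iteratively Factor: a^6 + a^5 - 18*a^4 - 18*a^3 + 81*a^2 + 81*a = (a - 3)*(a^5 + 4*a^4 - 6*a^3 - 36*a^2 - 27*a) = (a - 3)*(a + 3)*(a^4 + a^3 - 9*a^2 - 9*a) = a*(a - 3)*(a + 3)*(a^3 + a^2 - 9*a - 9) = a*(a - 3)^2*(a + 3)*(a^2 + 4*a + 3) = a*(a - 3)^2*(a + 3)^2*(a + 1)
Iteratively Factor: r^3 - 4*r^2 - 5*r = (r + 1)*(r^2 - 5*r) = r*(r + 1)*(r - 5)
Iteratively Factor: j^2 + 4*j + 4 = (j + 2)*(j + 2)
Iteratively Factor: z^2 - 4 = (z + 2)*(z - 2)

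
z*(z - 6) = z^2 - 6*z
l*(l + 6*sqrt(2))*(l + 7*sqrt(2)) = l^3 + 13*sqrt(2)*l^2 + 84*l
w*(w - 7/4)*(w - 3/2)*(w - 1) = w^4 - 17*w^3/4 + 47*w^2/8 - 21*w/8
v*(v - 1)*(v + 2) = v^3 + v^2 - 2*v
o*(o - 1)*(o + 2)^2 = o^4 + 3*o^3 - 4*o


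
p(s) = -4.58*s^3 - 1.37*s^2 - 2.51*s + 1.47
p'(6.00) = -513.59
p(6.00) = -1052.19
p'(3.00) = -134.39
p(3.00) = -142.05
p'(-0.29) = -2.87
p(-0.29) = 2.19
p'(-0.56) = -5.28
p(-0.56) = 3.25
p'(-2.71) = -95.99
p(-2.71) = 89.36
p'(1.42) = -34.11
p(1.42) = -17.97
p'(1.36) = -31.65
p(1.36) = -16.00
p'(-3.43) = -154.76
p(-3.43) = 178.78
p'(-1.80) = -42.10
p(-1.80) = 28.26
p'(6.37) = -577.49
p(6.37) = -1253.92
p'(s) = -13.74*s^2 - 2.74*s - 2.51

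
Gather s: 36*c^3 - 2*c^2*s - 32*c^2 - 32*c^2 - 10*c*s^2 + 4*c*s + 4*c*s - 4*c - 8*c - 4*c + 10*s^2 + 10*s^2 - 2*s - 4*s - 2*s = 36*c^3 - 64*c^2 - 16*c + s^2*(20 - 10*c) + s*(-2*c^2 + 8*c - 8)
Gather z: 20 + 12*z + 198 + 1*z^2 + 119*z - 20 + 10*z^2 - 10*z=11*z^2 + 121*z + 198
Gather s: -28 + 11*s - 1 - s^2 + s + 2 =-s^2 + 12*s - 27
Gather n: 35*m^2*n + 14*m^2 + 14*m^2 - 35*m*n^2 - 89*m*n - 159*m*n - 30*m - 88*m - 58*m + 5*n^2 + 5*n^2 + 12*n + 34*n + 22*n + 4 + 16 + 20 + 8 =28*m^2 - 176*m + n^2*(10 - 35*m) + n*(35*m^2 - 248*m + 68) + 48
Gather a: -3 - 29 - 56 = -88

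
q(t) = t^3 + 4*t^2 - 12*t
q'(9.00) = 303.00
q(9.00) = 945.00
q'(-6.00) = 48.00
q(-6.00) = 0.00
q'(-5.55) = 36.01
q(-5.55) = 18.86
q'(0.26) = -9.72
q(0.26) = -2.83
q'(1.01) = -0.86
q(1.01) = -7.01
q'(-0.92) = -16.82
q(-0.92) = 13.65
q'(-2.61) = -12.44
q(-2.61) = 40.79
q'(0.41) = -8.22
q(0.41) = -4.18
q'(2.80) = 33.92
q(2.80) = 19.71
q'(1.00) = -1.00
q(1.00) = -7.00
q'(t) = 3*t^2 + 8*t - 12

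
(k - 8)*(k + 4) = k^2 - 4*k - 32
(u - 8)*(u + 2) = u^2 - 6*u - 16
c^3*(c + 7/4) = c^4 + 7*c^3/4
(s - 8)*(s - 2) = s^2 - 10*s + 16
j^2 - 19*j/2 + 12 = (j - 8)*(j - 3/2)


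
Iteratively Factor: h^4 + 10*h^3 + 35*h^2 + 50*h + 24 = (h + 2)*(h^3 + 8*h^2 + 19*h + 12) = (h + 2)*(h + 4)*(h^2 + 4*h + 3) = (h + 2)*(h + 3)*(h + 4)*(h + 1)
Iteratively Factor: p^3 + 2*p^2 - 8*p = (p + 4)*(p^2 - 2*p) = (p - 2)*(p + 4)*(p)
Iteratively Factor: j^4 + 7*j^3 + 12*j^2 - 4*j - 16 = (j + 2)*(j^3 + 5*j^2 + 2*j - 8) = (j - 1)*(j + 2)*(j^2 + 6*j + 8) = (j - 1)*(j + 2)^2*(j + 4)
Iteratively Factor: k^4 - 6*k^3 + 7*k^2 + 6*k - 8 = (k - 1)*(k^3 - 5*k^2 + 2*k + 8) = (k - 4)*(k - 1)*(k^2 - k - 2) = (k - 4)*(k - 1)*(k + 1)*(k - 2)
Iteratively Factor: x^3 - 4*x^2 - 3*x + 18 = (x + 2)*(x^2 - 6*x + 9) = (x - 3)*(x + 2)*(x - 3)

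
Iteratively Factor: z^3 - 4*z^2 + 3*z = (z - 1)*(z^2 - 3*z) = (z - 3)*(z - 1)*(z)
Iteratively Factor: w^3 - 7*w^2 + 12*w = (w - 3)*(w^2 - 4*w) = w*(w - 3)*(w - 4)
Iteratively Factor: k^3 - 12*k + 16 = (k + 4)*(k^2 - 4*k + 4) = (k - 2)*(k + 4)*(k - 2)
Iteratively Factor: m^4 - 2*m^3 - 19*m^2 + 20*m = (m - 5)*(m^3 + 3*m^2 - 4*m) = m*(m - 5)*(m^2 + 3*m - 4) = m*(m - 5)*(m - 1)*(m + 4)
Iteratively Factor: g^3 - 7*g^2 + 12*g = (g - 3)*(g^2 - 4*g) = (g - 4)*(g - 3)*(g)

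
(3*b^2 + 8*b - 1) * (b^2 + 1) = 3*b^4 + 8*b^3 + 2*b^2 + 8*b - 1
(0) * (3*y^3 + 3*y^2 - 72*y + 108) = 0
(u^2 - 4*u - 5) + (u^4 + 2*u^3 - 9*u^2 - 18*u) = u^4 + 2*u^3 - 8*u^2 - 22*u - 5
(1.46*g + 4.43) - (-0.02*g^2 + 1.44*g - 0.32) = 0.02*g^2 + 0.02*g + 4.75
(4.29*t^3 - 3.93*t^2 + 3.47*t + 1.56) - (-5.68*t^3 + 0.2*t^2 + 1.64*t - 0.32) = 9.97*t^3 - 4.13*t^2 + 1.83*t + 1.88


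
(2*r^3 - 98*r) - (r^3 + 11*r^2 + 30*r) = r^3 - 11*r^2 - 128*r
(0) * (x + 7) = 0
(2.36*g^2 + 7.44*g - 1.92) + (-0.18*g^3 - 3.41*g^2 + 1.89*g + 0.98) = -0.18*g^3 - 1.05*g^2 + 9.33*g - 0.94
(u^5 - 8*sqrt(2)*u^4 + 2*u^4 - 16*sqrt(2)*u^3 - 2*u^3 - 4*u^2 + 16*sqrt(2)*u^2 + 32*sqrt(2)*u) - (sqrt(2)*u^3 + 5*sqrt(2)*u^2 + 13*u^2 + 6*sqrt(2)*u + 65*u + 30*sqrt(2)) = u^5 - 8*sqrt(2)*u^4 + 2*u^4 - 17*sqrt(2)*u^3 - 2*u^3 - 17*u^2 + 11*sqrt(2)*u^2 - 65*u + 26*sqrt(2)*u - 30*sqrt(2)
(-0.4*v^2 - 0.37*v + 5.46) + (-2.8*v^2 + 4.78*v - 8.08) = -3.2*v^2 + 4.41*v - 2.62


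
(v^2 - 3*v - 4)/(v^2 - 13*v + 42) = (v^2 - 3*v - 4)/(v^2 - 13*v + 42)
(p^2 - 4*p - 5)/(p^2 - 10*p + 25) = (p + 1)/(p - 5)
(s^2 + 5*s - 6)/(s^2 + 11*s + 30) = (s - 1)/(s + 5)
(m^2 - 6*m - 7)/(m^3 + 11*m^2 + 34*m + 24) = (m - 7)/(m^2 + 10*m + 24)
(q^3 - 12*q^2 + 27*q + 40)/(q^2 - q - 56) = (q^2 - 4*q - 5)/(q + 7)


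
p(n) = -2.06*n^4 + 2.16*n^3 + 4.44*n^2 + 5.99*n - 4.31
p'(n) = -8.24*n^3 + 6.48*n^2 + 8.88*n + 5.99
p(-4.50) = -982.91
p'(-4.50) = 848.12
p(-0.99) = -9.96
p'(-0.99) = 11.55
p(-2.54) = -112.02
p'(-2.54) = 160.27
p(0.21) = -2.84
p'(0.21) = 8.06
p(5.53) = -1396.62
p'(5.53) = -1140.23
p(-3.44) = -348.77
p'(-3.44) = 387.56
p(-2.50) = -105.75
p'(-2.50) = 153.04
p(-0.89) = -8.94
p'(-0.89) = 9.03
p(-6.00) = -3016.73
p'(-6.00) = 1965.83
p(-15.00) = -110672.66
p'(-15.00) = 29140.79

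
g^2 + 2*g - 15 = (g - 3)*(g + 5)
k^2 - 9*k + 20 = (k - 5)*(k - 4)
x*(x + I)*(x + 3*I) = x^3 + 4*I*x^2 - 3*x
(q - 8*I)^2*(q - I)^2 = q^4 - 18*I*q^3 - 97*q^2 + 144*I*q + 64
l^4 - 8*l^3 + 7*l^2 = l^2*(l - 7)*(l - 1)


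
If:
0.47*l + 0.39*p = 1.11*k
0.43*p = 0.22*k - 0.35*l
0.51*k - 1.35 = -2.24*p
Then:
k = -0.15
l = -0.87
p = 0.64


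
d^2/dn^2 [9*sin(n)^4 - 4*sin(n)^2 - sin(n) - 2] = -144*sin(n)^4 + 124*sin(n)^2 + sin(n) - 8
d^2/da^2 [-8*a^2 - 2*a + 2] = -16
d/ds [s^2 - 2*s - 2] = 2*s - 2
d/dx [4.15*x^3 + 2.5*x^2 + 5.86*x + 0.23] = 12.45*x^2 + 5.0*x + 5.86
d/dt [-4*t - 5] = -4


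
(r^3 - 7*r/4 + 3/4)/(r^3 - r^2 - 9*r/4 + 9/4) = (2*r - 1)/(2*r - 3)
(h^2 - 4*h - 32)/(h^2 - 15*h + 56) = (h + 4)/(h - 7)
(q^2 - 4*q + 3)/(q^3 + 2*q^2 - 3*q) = (q - 3)/(q*(q + 3))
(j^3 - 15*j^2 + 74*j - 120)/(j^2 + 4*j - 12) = (j^3 - 15*j^2 + 74*j - 120)/(j^2 + 4*j - 12)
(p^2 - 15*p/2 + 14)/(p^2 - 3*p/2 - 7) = (p - 4)/(p + 2)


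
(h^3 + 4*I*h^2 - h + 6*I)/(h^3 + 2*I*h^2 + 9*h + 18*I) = (h - I)/(h - 3*I)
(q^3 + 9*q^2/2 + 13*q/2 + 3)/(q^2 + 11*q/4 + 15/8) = 4*(q^2 + 3*q + 2)/(4*q + 5)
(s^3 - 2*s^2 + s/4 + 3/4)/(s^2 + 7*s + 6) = (4*s^3 - 8*s^2 + s + 3)/(4*(s^2 + 7*s + 6))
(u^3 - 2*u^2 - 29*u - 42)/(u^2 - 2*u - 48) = (-u^3 + 2*u^2 + 29*u + 42)/(-u^2 + 2*u + 48)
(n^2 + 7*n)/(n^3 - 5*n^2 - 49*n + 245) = n/(n^2 - 12*n + 35)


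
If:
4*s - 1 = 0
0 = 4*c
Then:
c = 0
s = 1/4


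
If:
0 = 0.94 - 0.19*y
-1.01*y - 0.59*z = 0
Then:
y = 4.95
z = -8.47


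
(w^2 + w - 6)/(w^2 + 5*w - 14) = (w + 3)/(w + 7)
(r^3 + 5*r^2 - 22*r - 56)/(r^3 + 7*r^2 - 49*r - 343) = (r^2 - 2*r - 8)/(r^2 - 49)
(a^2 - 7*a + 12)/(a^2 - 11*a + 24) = (a - 4)/(a - 8)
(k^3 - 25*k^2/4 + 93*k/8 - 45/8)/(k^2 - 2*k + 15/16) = 2*(2*k^2 - 11*k + 15)/(4*k - 5)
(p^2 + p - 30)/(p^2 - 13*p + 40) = (p + 6)/(p - 8)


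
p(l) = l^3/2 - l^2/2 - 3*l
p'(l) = 3*l^2/2 - l - 3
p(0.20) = -0.62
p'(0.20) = -3.14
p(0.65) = -2.02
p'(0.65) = -3.02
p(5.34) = 45.86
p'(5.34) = 34.43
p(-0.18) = 0.52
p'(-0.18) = -2.77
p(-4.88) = -55.37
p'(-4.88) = 37.60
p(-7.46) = -213.03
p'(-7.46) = 87.94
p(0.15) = -0.46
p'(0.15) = -3.12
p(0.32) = -0.99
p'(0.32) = -3.17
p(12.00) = 756.00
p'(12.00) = 201.00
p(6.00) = 72.00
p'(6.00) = 45.00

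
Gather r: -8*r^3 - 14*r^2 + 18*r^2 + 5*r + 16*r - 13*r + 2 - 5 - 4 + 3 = -8*r^3 + 4*r^2 + 8*r - 4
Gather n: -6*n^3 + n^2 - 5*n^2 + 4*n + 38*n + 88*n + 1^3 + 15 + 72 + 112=-6*n^3 - 4*n^2 + 130*n + 200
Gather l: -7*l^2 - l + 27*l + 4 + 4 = -7*l^2 + 26*l + 8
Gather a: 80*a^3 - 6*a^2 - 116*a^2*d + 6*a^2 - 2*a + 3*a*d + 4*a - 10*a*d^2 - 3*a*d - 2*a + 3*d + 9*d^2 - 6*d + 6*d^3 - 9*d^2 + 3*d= 80*a^3 - 116*a^2*d - 10*a*d^2 + 6*d^3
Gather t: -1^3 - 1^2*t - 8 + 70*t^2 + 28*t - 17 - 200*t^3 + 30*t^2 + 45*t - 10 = -200*t^3 + 100*t^2 + 72*t - 36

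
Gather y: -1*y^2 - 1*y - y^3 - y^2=-y^3 - 2*y^2 - y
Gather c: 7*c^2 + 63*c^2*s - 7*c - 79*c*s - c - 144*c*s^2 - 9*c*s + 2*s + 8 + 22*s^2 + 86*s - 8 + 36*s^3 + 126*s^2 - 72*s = c^2*(63*s + 7) + c*(-144*s^2 - 88*s - 8) + 36*s^3 + 148*s^2 + 16*s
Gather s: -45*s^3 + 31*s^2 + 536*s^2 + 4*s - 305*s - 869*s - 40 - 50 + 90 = -45*s^3 + 567*s^2 - 1170*s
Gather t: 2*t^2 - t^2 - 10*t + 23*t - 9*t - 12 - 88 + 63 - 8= t^2 + 4*t - 45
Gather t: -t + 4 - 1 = 3 - t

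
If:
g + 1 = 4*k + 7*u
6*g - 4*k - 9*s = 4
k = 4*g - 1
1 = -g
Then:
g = -1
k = -5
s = 10/9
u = 20/7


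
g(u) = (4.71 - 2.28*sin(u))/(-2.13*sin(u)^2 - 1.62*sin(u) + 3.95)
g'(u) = (4.71 - 2.28*sin(u))*(4.26*sin(u)*cos(u) + 1.62*cos(u))/(-2.13*sin(u)^2 - 1.62*sin(u) + 3.95)^2 - 2.28*cos(u)/(-2.13*sin(u)^2 - 1.62*sin(u) + 3.95)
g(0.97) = 2.43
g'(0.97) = 4.95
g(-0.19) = 1.23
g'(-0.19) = -0.30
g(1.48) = 10.88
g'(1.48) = 24.88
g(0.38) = 1.26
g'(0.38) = 0.54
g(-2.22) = 1.68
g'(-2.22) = 0.82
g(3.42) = 1.26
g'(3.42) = 0.39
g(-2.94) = 1.23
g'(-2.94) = 0.31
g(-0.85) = 1.62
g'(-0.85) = -0.81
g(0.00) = 1.19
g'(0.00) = -0.09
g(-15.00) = 1.51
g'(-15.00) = 0.74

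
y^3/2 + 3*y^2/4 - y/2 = y*(y/2 + 1)*(y - 1/2)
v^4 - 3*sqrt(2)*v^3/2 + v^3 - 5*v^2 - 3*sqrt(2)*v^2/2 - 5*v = v*(v + 1)*(v - 5*sqrt(2)/2)*(v + sqrt(2))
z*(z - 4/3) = z^2 - 4*z/3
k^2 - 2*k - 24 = (k - 6)*(k + 4)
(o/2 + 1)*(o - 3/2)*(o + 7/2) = o^3/2 + 2*o^2 - 5*o/8 - 21/4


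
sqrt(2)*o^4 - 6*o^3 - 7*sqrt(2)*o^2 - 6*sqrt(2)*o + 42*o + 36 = (o - 3)*(o + 2)*(o - 3*sqrt(2))*(sqrt(2)*o + sqrt(2))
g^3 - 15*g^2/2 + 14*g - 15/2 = (g - 5)*(g - 3/2)*(g - 1)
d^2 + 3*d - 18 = (d - 3)*(d + 6)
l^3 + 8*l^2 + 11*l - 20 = (l - 1)*(l + 4)*(l + 5)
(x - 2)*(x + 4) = x^2 + 2*x - 8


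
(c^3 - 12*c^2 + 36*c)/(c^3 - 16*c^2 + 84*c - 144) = c/(c - 4)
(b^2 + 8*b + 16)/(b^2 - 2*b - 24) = (b + 4)/(b - 6)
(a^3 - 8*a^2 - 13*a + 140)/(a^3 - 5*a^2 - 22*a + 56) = (a - 5)/(a - 2)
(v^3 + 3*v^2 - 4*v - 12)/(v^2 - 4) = v + 3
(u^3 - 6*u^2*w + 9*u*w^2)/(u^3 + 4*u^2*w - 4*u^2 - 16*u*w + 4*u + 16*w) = u*(u^2 - 6*u*w + 9*w^2)/(u^3 + 4*u^2*w - 4*u^2 - 16*u*w + 4*u + 16*w)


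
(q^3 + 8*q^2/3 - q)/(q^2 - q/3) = q + 3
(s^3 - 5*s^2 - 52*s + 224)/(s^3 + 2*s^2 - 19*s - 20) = (s^2 - s - 56)/(s^2 + 6*s + 5)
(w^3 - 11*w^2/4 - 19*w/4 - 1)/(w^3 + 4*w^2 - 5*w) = (4*w^3 - 11*w^2 - 19*w - 4)/(4*w*(w^2 + 4*w - 5))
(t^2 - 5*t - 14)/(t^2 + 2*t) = (t - 7)/t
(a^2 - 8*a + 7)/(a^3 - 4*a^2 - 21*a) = (a - 1)/(a*(a + 3))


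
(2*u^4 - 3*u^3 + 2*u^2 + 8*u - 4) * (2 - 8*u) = -16*u^5 + 28*u^4 - 22*u^3 - 60*u^2 + 48*u - 8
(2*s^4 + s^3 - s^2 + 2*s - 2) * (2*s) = 4*s^5 + 2*s^4 - 2*s^3 + 4*s^2 - 4*s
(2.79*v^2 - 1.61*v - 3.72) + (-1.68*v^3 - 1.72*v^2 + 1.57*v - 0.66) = -1.68*v^3 + 1.07*v^2 - 0.04*v - 4.38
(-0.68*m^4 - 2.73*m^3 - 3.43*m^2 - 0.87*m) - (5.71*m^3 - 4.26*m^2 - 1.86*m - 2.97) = -0.68*m^4 - 8.44*m^3 + 0.83*m^2 + 0.99*m + 2.97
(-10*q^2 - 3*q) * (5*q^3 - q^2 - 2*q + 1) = -50*q^5 - 5*q^4 + 23*q^3 - 4*q^2 - 3*q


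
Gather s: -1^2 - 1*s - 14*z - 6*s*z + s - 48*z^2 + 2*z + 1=-6*s*z - 48*z^2 - 12*z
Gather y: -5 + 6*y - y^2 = -y^2 + 6*y - 5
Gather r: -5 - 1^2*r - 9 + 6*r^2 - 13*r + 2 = 6*r^2 - 14*r - 12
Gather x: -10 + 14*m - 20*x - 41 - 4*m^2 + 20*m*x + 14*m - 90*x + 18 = -4*m^2 + 28*m + x*(20*m - 110) - 33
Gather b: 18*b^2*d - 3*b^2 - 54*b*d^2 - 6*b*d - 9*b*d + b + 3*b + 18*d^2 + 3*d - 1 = b^2*(18*d - 3) + b*(-54*d^2 - 15*d + 4) + 18*d^2 + 3*d - 1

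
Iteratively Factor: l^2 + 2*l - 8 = (l + 4)*(l - 2)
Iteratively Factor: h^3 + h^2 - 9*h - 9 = (h - 3)*(h^2 + 4*h + 3) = (h - 3)*(h + 1)*(h + 3)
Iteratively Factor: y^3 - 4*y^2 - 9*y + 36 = (y - 4)*(y^2 - 9) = (y - 4)*(y + 3)*(y - 3)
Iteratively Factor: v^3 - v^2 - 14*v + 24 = (v + 4)*(v^2 - 5*v + 6) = (v - 2)*(v + 4)*(v - 3)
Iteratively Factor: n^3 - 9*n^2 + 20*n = (n - 4)*(n^2 - 5*n) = (n - 5)*(n - 4)*(n)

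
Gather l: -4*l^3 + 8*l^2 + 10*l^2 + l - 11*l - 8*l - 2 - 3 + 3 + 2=-4*l^3 + 18*l^2 - 18*l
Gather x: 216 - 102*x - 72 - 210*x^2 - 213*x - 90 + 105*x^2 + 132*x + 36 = -105*x^2 - 183*x + 90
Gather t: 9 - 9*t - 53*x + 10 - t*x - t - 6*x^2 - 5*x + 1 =t*(-x - 10) - 6*x^2 - 58*x + 20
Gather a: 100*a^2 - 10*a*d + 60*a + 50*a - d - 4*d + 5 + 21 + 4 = 100*a^2 + a*(110 - 10*d) - 5*d + 30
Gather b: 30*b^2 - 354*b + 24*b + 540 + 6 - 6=30*b^2 - 330*b + 540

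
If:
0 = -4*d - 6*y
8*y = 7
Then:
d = -21/16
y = 7/8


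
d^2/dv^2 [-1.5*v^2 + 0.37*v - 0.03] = -3.00000000000000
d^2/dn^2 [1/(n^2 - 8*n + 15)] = 2*(-n^2 + 8*n + 4*(n - 4)^2 - 15)/(n^2 - 8*n + 15)^3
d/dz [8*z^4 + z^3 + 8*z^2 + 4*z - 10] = 32*z^3 + 3*z^2 + 16*z + 4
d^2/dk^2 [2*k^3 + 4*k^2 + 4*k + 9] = 12*k + 8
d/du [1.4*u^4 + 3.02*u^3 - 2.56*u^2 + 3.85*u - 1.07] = 5.6*u^3 + 9.06*u^2 - 5.12*u + 3.85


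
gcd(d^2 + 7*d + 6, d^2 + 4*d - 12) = d + 6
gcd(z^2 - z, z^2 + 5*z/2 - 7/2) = z - 1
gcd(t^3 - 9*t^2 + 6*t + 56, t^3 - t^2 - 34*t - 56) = t^2 - 5*t - 14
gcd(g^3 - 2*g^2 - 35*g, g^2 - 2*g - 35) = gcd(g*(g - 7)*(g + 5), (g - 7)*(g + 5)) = g^2 - 2*g - 35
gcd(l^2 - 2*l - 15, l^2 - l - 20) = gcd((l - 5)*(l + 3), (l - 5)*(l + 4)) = l - 5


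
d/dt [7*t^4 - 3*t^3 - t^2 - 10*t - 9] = 28*t^3 - 9*t^2 - 2*t - 10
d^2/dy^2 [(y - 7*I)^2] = 2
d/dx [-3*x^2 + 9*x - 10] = 9 - 6*x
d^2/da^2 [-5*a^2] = -10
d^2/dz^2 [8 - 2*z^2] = -4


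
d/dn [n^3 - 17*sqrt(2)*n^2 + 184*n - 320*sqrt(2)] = 3*n^2 - 34*sqrt(2)*n + 184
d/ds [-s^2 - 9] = -2*s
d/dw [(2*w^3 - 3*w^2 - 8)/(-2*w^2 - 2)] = w*(-w^3 - 3*w - 5)/(w^4 + 2*w^2 + 1)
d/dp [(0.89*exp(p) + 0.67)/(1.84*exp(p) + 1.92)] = 0.476*exp(p)/(1.84*exp(p) + 1.92)^2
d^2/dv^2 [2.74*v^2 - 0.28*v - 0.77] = 5.48000000000000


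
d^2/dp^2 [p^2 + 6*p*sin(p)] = -6*p*sin(p) + 12*cos(p) + 2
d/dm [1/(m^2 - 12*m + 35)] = 2*(6 - m)/(m^2 - 12*m + 35)^2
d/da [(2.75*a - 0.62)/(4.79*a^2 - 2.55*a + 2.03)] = (-13.1725*a^2 + 5.9396*a + 4.0015)/(22.9441*a^4 - 24.429*a^3 + 25.9499*a^2 - 10.353*a + 4.1209)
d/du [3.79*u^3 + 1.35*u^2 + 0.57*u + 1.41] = 11.37*u^2 + 2.7*u + 0.57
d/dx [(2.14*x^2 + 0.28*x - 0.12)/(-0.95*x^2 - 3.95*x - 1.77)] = (-8.187*x^2 - 7.8036*x - 0.9696)/(0.9025*x^4 + 7.505*x^3 + 18.9655*x^2 + 13.983*x + 3.1329)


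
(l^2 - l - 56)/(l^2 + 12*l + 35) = (l - 8)/(l + 5)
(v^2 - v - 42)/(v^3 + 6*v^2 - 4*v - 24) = (v - 7)/(v^2 - 4)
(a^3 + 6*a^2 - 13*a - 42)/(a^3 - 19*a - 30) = (a^2 + 4*a - 21)/(a^2 - 2*a - 15)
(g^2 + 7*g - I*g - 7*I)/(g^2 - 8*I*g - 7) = (g + 7)/(g - 7*I)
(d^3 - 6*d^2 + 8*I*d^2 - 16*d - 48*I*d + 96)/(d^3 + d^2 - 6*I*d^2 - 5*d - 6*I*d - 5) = (d^3 + d^2*(-6 + 8*I) + d*(-16 - 48*I) + 96)/(d^3 + d^2*(1 - 6*I) + d*(-5 - 6*I) - 5)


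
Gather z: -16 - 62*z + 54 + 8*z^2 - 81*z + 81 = 8*z^2 - 143*z + 119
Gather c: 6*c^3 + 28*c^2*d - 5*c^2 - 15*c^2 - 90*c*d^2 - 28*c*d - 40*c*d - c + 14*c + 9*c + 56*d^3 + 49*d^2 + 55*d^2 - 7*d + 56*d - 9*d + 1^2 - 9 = 6*c^3 + c^2*(28*d - 20) + c*(-90*d^2 - 68*d + 22) + 56*d^3 + 104*d^2 + 40*d - 8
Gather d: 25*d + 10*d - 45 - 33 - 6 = 35*d - 84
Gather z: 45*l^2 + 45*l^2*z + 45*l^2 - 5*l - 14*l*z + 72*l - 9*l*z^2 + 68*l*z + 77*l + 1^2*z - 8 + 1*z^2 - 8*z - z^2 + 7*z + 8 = 90*l^2 - 9*l*z^2 + 144*l + z*(45*l^2 + 54*l)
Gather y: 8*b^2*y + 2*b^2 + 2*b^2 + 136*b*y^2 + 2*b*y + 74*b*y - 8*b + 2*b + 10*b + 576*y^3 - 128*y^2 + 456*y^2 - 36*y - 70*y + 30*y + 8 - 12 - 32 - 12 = 4*b^2 + 4*b + 576*y^3 + y^2*(136*b + 328) + y*(8*b^2 + 76*b - 76) - 48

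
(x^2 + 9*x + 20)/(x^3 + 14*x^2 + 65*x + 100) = 1/(x + 5)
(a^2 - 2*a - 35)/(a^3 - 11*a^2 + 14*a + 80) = (a^2 - 2*a - 35)/(a^3 - 11*a^2 + 14*a + 80)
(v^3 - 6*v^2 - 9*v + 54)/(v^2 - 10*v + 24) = (v^2 - 9)/(v - 4)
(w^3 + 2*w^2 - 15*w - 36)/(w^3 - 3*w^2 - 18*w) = (w^2 - w - 12)/(w*(w - 6))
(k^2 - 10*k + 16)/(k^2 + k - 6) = (k - 8)/(k + 3)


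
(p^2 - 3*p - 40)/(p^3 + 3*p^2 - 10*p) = (p - 8)/(p*(p - 2))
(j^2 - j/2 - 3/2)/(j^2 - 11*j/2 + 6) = (j + 1)/(j - 4)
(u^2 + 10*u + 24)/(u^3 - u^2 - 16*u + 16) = (u + 6)/(u^2 - 5*u + 4)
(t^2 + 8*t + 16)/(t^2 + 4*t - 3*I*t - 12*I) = (t + 4)/(t - 3*I)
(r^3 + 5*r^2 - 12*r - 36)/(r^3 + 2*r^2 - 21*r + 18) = (r + 2)/(r - 1)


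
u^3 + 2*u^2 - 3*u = u*(u - 1)*(u + 3)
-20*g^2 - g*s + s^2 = (-5*g + s)*(4*g + s)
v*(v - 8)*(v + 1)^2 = v^4 - 6*v^3 - 15*v^2 - 8*v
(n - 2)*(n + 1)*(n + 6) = n^3 + 5*n^2 - 8*n - 12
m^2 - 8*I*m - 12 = (m - 6*I)*(m - 2*I)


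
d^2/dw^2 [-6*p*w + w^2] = 2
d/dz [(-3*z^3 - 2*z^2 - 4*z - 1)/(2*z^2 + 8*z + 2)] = z*(-3*z^3 - 24*z^2 - 13*z - 2)/(2*(z^4 + 8*z^3 + 18*z^2 + 8*z + 1))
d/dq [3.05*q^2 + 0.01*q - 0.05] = 6.1*q + 0.01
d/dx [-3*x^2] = -6*x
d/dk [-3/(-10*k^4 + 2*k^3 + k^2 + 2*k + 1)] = 6*(-20*k^3 + 3*k^2 + k + 1)/(-10*k^4 + 2*k^3 + k^2 + 2*k + 1)^2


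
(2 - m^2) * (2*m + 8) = -2*m^3 - 8*m^2 + 4*m + 16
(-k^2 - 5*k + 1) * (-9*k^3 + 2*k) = 9*k^5 + 45*k^4 - 11*k^3 - 10*k^2 + 2*k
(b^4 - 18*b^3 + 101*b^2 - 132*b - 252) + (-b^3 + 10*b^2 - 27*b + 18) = b^4 - 19*b^3 + 111*b^2 - 159*b - 234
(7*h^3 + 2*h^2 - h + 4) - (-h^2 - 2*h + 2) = 7*h^3 + 3*h^2 + h + 2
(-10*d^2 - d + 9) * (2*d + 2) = -20*d^3 - 22*d^2 + 16*d + 18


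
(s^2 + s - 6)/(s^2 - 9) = (s - 2)/(s - 3)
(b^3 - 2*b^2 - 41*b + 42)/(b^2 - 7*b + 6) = (b^2 - b - 42)/(b - 6)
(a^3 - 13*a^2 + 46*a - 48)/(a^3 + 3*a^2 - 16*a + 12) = (a^2 - 11*a + 24)/(a^2 + 5*a - 6)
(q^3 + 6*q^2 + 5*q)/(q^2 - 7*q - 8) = q*(q + 5)/(q - 8)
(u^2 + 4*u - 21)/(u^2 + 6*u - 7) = (u - 3)/(u - 1)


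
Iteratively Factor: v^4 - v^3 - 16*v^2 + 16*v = (v - 1)*(v^3 - 16*v) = (v - 1)*(v + 4)*(v^2 - 4*v) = v*(v - 1)*(v + 4)*(v - 4)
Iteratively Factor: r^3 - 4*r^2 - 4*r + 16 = (r - 4)*(r^2 - 4) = (r - 4)*(r + 2)*(r - 2)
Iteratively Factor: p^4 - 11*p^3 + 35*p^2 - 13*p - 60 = (p - 5)*(p^3 - 6*p^2 + 5*p + 12) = (p - 5)*(p - 4)*(p^2 - 2*p - 3) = (p - 5)*(p - 4)*(p - 3)*(p + 1)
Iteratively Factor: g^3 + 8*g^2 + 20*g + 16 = (g + 2)*(g^2 + 6*g + 8) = (g + 2)^2*(g + 4)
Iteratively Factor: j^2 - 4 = (j + 2)*(j - 2)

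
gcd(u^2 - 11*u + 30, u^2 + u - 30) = u - 5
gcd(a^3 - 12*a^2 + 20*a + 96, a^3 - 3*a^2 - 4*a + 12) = a + 2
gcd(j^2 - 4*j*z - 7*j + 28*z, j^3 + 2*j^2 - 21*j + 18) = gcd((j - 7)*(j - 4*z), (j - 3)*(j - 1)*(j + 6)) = 1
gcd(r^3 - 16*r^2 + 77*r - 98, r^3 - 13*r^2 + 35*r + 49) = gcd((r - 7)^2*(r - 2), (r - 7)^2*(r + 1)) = r^2 - 14*r + 49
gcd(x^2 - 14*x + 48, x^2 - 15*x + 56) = x - 8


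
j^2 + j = j*(j + 1)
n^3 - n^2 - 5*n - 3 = (n - 3)*(n + 1)^2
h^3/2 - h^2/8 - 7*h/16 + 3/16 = (h/2 + 1/2)*(h - 3/4)*(h - 1/2)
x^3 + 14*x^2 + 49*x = x*(x + 7)^2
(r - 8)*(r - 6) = r^2 - 14*r + 48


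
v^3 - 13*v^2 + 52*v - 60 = (v - 6)*(v - 5)*(v - 2)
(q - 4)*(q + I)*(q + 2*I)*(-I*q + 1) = -I*q^4 + 4*q^3 + 4*I*q^3 - 16*q^2 + 5*I*q^2 - 2*q - 20*I*q + 8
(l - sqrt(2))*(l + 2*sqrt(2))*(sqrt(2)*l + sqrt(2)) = sqrt(2)*l^3 + sqrt(2)*l^2 + 2*l^2 - 4*sqrt(2)*l + 2*l - 4*sqrt(2)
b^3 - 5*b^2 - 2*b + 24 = (b - 4)*(b - 3)*(b + 2)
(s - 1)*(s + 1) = s^2 - 1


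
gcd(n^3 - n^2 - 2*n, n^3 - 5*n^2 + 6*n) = n^2 - 2*n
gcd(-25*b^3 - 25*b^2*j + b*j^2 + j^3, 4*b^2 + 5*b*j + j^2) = b + j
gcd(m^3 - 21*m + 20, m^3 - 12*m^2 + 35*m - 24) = m - 1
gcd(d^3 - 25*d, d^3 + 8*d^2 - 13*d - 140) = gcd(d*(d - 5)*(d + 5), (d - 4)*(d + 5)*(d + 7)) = d + 5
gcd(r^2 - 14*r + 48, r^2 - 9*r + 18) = r - 6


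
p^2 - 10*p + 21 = (p - 7)*(p - 3)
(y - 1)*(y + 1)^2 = y^3 + y^2 - y - 1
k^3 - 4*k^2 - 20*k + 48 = (k - 6)*(k - 2)*(k + 4)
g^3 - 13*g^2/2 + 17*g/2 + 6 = (g - 4)*(g - 3)*(g + 1/2)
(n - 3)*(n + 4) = n^2 + n - 12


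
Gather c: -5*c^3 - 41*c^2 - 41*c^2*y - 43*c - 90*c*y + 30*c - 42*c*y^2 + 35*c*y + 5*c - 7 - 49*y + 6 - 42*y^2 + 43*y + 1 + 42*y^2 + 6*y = -5*c^3 + c^2*(-41*y - 41) + c*(-42*y^2 - 55*y - 8)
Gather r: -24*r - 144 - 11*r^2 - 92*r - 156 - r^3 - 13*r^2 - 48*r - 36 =-r^3 - 24*r^2 - 164*r - 336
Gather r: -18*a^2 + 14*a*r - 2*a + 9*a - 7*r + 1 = -18*a^2 + 7*a + r*(14*a - 7) + 1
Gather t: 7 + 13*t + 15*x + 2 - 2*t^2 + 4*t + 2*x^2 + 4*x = -2*t^2 + 17*t + 2*x^2 + 19*x + 9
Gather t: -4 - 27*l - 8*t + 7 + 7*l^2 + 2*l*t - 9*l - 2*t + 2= 7*l^2 - 36*l + t*(2*l - 10) + 5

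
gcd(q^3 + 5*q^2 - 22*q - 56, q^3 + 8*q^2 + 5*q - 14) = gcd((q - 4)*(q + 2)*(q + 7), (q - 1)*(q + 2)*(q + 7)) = q^2 + 9*q + 14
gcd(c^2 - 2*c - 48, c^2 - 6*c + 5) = 1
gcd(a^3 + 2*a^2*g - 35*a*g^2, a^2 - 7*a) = a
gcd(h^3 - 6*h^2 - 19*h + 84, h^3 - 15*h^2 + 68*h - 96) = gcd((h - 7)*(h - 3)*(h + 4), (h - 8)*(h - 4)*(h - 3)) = h - 3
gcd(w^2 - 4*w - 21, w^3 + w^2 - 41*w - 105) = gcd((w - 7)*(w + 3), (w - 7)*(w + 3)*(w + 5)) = w^2 - 4*w - 21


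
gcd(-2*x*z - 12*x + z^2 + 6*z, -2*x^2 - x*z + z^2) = 2*x - z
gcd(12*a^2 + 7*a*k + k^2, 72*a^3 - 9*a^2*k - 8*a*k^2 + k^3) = 3*a + k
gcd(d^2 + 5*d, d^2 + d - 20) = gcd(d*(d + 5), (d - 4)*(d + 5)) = d + 5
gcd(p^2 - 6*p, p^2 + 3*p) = p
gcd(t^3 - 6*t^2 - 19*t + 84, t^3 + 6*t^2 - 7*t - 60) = t^2 + t - 12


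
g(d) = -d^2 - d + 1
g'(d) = -2*d - 1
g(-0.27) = 1.20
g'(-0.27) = -0.46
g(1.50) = -2.75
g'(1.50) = -4.00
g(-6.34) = -32.86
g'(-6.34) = 11.68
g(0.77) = -0.36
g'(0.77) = -2.54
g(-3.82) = -9.77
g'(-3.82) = 6.64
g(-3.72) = -9.12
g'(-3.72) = 6.44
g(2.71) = -9.05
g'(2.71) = -6.42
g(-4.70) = -16.39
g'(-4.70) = 8.40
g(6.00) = -41.00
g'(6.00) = -13.00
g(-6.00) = -29.00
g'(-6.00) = 11.00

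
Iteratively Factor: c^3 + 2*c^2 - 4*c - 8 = (c + 2)*(c^2 - 4) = (c + 2)^2*(c - 2)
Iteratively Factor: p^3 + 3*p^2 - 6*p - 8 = (p + 1)*(p^2 + 2*p - 8) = (p + 1)*(p + 4)*(p - 2)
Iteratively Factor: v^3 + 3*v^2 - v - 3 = (v + 3)*(v^2 - 1) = (v + 1)*(v + 3)*(v - 1)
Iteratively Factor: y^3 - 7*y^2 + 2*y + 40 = (y + 2)*(y^2 - 9*y + 20) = (y - 4)*(y + 2)*(y - 5)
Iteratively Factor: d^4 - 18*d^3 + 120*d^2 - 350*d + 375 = (d - 5)*(d^3 - 13*d^2 + 55*d - 75) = (d - 5)*(d - 3)*(d^2 - 10*d + 25) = (d - 5)^2*(d - 3)*(d - 5)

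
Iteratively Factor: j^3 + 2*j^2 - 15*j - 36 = (j + 3)*(j^2 - j - 12) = (j - 4)*(j + 3)*(j + 3)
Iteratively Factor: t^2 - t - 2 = (t - 2)*(t + 1)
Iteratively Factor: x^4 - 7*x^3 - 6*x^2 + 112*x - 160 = (x - 4)*(x^3 - 3*x^2 - 18*x + 40) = (x - 4)*(x + 4)*(x^2 - 7*x + 10) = (x - 4)*(x - 2)*(x + 4)*(x - 5)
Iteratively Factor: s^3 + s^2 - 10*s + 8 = (s + 4)*(s^2 - 3*s + 2) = (s - 1)*(s + 4)*(s - 2)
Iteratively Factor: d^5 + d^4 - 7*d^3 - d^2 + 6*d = (d - 2)*(d^4 + 3*d^3 - d^2 - 3*d) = d*(d - 2)*(d^3 + 3*d^2 - d - 3) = d*(d - 2)*(d + 1)*(d^2 + 2*d - 3) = d*(d - 2)*(d - 1)*(d + 1)*(d + 3)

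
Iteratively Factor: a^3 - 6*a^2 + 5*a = (a)*(a^2 - 6*a + 5) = a*(a - 1)*(a - 5)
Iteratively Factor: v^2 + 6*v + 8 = (v + 2)*(v + 4)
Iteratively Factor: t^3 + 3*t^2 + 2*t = (t + 1)*(t^2 + 2*t) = (t + 1)*(t + 2)*(t)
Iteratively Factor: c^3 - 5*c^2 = (c)*(c^2 - 5*c) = c*(c - 5)*(c)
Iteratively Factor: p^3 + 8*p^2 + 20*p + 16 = (p + 2)*(p^2 + 6*p + 8) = (p + 2)^2*(p + 4)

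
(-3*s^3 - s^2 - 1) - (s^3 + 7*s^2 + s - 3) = -4*s^3 - 8*s^2 - s + 2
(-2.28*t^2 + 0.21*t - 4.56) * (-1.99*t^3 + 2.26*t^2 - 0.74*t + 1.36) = 4.5372*t^5 - 5.5707*t^4 + 11.2362*t^3 - 13.5618*t^2 + 3.66*t - 6.2016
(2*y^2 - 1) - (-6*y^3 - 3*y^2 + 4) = 6*y^3 + 5*y^2 - 5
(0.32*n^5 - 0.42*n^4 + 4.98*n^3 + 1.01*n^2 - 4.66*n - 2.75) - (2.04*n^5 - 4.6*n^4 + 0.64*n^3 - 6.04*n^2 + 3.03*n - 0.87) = -1.72*n^5 + 4.18*n^4 + 4.34*n^3 + 7.05*n^2 - 7.69*n - 1.88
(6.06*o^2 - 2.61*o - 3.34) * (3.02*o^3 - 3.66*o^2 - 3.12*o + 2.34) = 18.3012*o^5 - 30.0618*o^4 - 19.4414*o^3 + 34.548*o^2 + 4.3134*o - 7.8156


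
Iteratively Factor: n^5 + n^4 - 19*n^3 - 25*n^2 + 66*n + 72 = (n + 3)*(n^4 - 2*n^3 - 13*n^2 + 14*n + 24) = (n + 1)*(n + 3)*(n^3 - 3*n^2 - 10*n + 24) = (n - 4)*(n + 1)*(n + 3)*(n^2 + n - 6) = (n - 4)*(n + 1)*(n + 3)^2*(n - 2)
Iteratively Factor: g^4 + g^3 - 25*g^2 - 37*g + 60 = (g + 4)*(g^3 - 3*g^2 - 13*g + 15) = (g - 1)*(g + 4)*(g^2 - 2*g - 15) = (g - 5)*(g - 1)*(g + 4)*(g + 3)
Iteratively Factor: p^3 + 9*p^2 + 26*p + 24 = (p + 3)*(p^2 + 6*p + 8) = (p + 2)*(p + 3)*(p + 4)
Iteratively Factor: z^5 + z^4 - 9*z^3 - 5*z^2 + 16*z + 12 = (z - 2)*(z^4 + 3*z^3 - 3*z^2 - 11*z - 6) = (z - 2)*(z + 1)*(z^3 + 2*z^2 - 5*z - 6) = (z - 2)*(z + 1)^2*(z^2 + z - 6) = (z - 2)^2*(z + 1)^2*(z + 3)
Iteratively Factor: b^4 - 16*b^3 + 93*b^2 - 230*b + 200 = (b - 4)*(b^3 - 12*b^2 + 45*b - 50) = (b - 5)*(b - 4)*(b^2 - 7*b + 10) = (b - 5)*(b - 4)*(b - 2)*(b - 5)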